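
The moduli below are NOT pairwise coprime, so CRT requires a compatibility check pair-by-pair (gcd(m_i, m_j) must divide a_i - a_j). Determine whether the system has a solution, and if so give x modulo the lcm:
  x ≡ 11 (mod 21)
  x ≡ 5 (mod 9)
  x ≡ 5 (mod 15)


Moduli 21, 9, 15 are not pairwise coprime, so CRT works modulo lcm(m_i) when all pairwise compatibility conditions hold.
Pairwise compatibility: gcd(m_i, m_j) must divide a_i - a_j for every pair.
Merge one congruence at a time:
  Start: x ≡ 11 (mod 21).
  Combine with x ≡ 5 (mod 9): gcd(21, 9) = 3; 5 - 11 = -6, which IS divisible by 3, so compatible.
    Write x = 11 + 21·t and substitute into x ≡ 5 (mod 9): 21·t ≡ 5 − 11 = -6 (mod 9).
    Divide the congruence (and modulus) by g = 3: 7·t ≡ -2 (mod 3).
    Reduce coefficients mod 3: 1·t ≡ 1 (mod 3).
    So t ≡ 1 (mod 3).
    Then x = 11 + 21·1 = 32, valid modulo lcm(21, 9) = 63: x ≡ 32 (mod 63).
  Combine with x ≡ 5 (mod 15): gcd(63, 15) = 3; 5 - 32 = -27, which IS divisible by 3, so compatible.
    Write x = 32 + 63·t and substitute into x ≡ 5 (mod 15): 63·t ≡ 5 − 32 = -27 (mod 15).
    Divide the congruence (and modulus) by g = 3: 21·t ≡ -9 (mod 5).
    Reduce coefficients mod 5: 1·t ≡ 1 (mod 5).
    So t ≡ 1 (mod 5).
    Then x = 32 + 63·1 = 95, valid modulo lcm(63, 15) = 315: x ≡ 95 (mod 315).
Verify: 95 mod 21 = 11, 95 mod 9 = 5, 95 mod 15 = 5.

x ≡ 95 (mod 315).


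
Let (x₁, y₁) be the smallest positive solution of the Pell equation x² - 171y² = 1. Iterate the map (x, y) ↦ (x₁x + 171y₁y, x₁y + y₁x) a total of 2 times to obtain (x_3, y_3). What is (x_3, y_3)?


Step 1: Find the fundamental solution (x₁, y₁) of x² - 171y² = 1.
  Expand √171 as a continued fraction. a₀ = ⌊√171⌋ = 13; iterate m_{k+1} = d_k·a_k − m_k, d_{k+1} = (171 − m_{k+1}²)/d_k, a_{k+1} = ⌊(a₀ + m_{k+1})/d_{k+1}⌋ (starting m₀ = 0, d₀ = 1), with convergents p_k = a_k·p_{k-1} + p_{k-2}, q_k = a_k·q_{k-1} + q_{k-2} (p₋₁ = 1, q₋₁ = 0):
  k = 0: a₀ = 13; p₀/q₀ = 13/1; p₀² − 171·q₀² = 169 − 171 = -2.
  k = 1: m = 13, d = 2, a = ⌊(13 + 13)/2⌋ = 13; p/q = (13·13 + 1)/(13·1 + 0) = 170/13; p² − 171·q² = 28900 − 28899 = 1.
  The first convergent with p² − 171·q² = 1 gives the fundamental solution (x₁, y₁) = (170, 13).
Step 2: Apply the recurrence (x_{n+1}, y_{n+1}) = (x₁x_n + 171y₁y_n, x₁y_n + y₁x_n) repeatedly.
  From (x_1, y_1) = (170, 13): x_2 = 170·170 + 171·13·13 = 57799; y_2 = 170·13 + 13·170 = 4420.
  From (x_2, y_2) = (57799, 4420): x_3 = 170·57799 + 171·13·4420 = 19651490; y_3 = 170·4420 + 13·57799 = 1502787.
Step 3: Verify x_3² - 171·y_3² = 386181059220100 - 386181059220099 = 1 (should be 1). ✓

(x_1, y_1) = (170, 13); (x_3, y_3) = (19651490, 1502787).


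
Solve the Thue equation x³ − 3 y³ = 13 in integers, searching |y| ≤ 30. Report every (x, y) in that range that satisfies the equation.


The equation is x³ - 3y³ = 13. For fixed y, x³ = 3·y³ + 13, so a solution requires the RHS to be a perfect cube.
Strategy: iterate y from -30 to 30, compute RHS = 3·y³ + 13, and check whether it is a (positive or negative) perfect cube.
Check small values of y:
  y = 0: RHS = 13 is not a perfect cube.
  y = 1: RHS = 16 is not a perfect cube.
  y = -1: RHS = 10 is not a perfect cube.
  y = 2: RHS = 37 is not a perfect cube.
  y = -2: RHS = -11 is not a perfect cube.
  y = 3: RHS = 94 is not a perfect cube.
  y = -3: RHS = -68 is not a perfect cube.
Continuing the search up to |y| = 30 finds no solutions either.
No (x, y) in the scanned range satisfies the equation.

No integer solutions with |y| ≤ 30.


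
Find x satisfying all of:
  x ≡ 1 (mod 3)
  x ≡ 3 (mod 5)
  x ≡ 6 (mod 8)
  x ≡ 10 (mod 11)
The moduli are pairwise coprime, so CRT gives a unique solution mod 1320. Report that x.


Product of moduli M = 3 · 5 · 8 · 11 = 1320.
Merge one congruence at a time:
  Start: x ≡ 1 (mod 3).
  Combine with x ≡ 3 (mod 5); new modulus lcm = 15.
    Write x = 1 + 3·t and substitute into x ≡ 3 (mod 5): 3·t ≡ 3 − 1 = 2 (mod 5).
    The inverse of 3 mod 5 is 2 (since 3·2 = 6 = 1·5 + 1), so t ≡ 2·2 = 4 ≡ 4 (mod 5).
    Then x = 1 + 3·4 = 13, valid modulo lcm(3, 5) = 15: x ≡ 13 (mod 15).
  Combine with x ≡ 6 (mod 8); new modulus lcm = 120.
    Write x = 13 + 15·t and substitute into x ≡ 6 (mod 8): 15·t ≡ 6 − 13 = -7 (mod 8).
    Reduce coefficients mod 8: 7·t ≡ 1 (mod 8).
    The inverse of 7 mod 8 is 7 (since 7·7 = 49 = 6·8 + 1), so t ≡ 7·1 = 7 ≡ 7 (mod 8).
    Then x = 13 + 15·7 = 118, valid modulo lcm(15, 8) = 120: x ≡ 118 (mod 120).
  Combine with x ≡ 10 (mod 11); new modulus lcm = 1320.
    Write x = 118 + 120·t and substitute into x ≡ 10 (mod 11): 120·t ≡ 10 − 118 = -108 (mod 11).
    Reduce coefficients mod 11: 10·t ≡ 2 (mod 11).
    The inverse of 10 mod 11 is 10 (since 10·10 = 100 = 9·11 + 1), so t ≡ 10·2 = 20 ≡ 9 (mod 11).
    Then x = 118 + 120·9 = 1198, valid modulo lcm(120, 11) = 1320: x ≡ 1198 (mod 1320).
Verify against each original: 1198 mod 3 = 1, 1198 mod 5 = 3, 1198 mod 8 = 6, 1198 mod 11 = 10.

x ≡ 1198 (mod 1320).


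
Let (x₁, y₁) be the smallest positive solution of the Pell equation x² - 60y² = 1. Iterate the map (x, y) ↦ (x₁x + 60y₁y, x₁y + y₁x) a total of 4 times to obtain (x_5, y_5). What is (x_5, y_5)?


Step 1: Find the fundamental solution (x₁, y₁) of x² - 60y² = 1.
  Expand √60 as a continued fraction. a₀ = ⌊√60⌋ = 7; iterate m_{k+1} = d_k·a_k − m_k, d_{k+1} = (60 − m_{k+1}²)/d_k, a_{k+1} = ⌊(a₀ + m_{k+1})/d_{k+1}⌋ (starting m₀ = 0, d₀ = 1), with convergents p_k = a_k·p_{k-1} + p_{k-2}, q_k = a_k·q_{k-1} + q_{k-2} (p₋₁ = 1, q₋₁ = 0):
  k = 0: a₀ = 7; p₀/q₀ = 7/1; p₀² − 60·q₀² = 49 − 60 = -11.
  k = 1: m = 7, d = 11, a = ⌊(7 + 7)/11⌋ = 1; p/q = (1·7 + 1)/(1·1 + 0) = 8/1; p² − 60·q² = 64 − 60 = 4.
  k = 2: m = 4, d = 4, a = ⌊(7 + 4)/4⌋ = 2; p/q = (2·8 + 7)/(2·1 + 1) = 23/3; p² − 60·q² = 529 − 540 = -11.
  k = 3: m = 4, d = 11, a = ⌊(7 + 4)/11⌋ = 1; p/q = (1·23 + 8)/(1·3 + 1) = 31/4; p² − 60·q² = 961 − 960 = 1.
  The first convergent with p² − 60·q² = 1 gives the fundamental solution (x₁, y₁) = (31, 4).
Step 2: Apply the recurrence (x_{n+1}, y_{n+1}) = (x₁x_n + 60y₁y_n, x₁y_n + y₁x_n) repeatedly.
  From (x_1, y_1) = (31, 4): x_2 = 31·31 + 60·4·4 = 1921; y_2 = 31·4 + 4·31 = 248.
  From (x_2, y_2) = (1921, 248): x_3 = 31·1921 + 60·4·248 = 119071; y_3 = 31·248 + 4·1921 = 15372.
  From (x_3, y_3) = (119071, 15372): x_4 = 31·119071 + 60·4·15372 = 7380481; y_4 = 31·15372 + 4·119071 = 952816.
  From (x_4, y_4) = (7380481, 952816): x_5 = 31·7380481 + 60·4·952816 = 457470751; y_5 = 31·952816 + 4·7380481 = 59059220.
Step 3: Verify x_5² - 60·y_5² = 209279488020504001 - 209279488020504000 = 1 (should be 1). ✓

(x_1, y_1) = (31, 4); (x_5, y_5) = (457470751, 59059220).


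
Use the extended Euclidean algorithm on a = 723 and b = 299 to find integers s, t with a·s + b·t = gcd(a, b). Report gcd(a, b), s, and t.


Euclidean algorithm on (723, 299) — divide until remainder is 0:
  723 = 2 · 299 + 125
  299 = 2 · 125 + 49
  125 = 2 · 49 + 27
  49 = 1 · 27 + 22
  27 = 1 · 22 + 5
  22 = 4 · 5 + 2
  5 = 2 · 2 + 1
  2 = 2 · 1 + 0
gcd(723, 299) = 1.
Track Bezout coefficients alongside the remainders: start with r₀ = 723 = a·1 + b·0 (s = 1, t = 0) and r₁ = 299 = a·0 + b·1 (s = 0, t = 1); each new remainder r_{k+1} = r_{k-1} − q_k·r_k inherits s_{k+1} = s_{k-1} − q_k·s_k, t_{k+1} = t_{k-1} − q_k·t_k, so r_k = a·s_k + b·t_k at every step:
  q = 2: r = 125, s = 1 − 2·0 = 1, t = 0 − 2·1 = -2  (check: 723·1 + 299·(-2) = 125)
  q = 2: r = 49, s = 0 − 2·1 = -2, t = 1 − 2·(-2) = 5  (check: 723·(-2) + 299·5 = 49)
  q = 2: r = 27, s = 1 − 2·(-2) = 5, t = -2 − 2·5 = -12  (check: 723·5 + 299·(-12) = 27)
  q = 1: r = 22, s = -2 − 1·5 = -7, t = 5 − 1·(-12) = 17  (check: 723·(-7) + 299·17 = 22)
  q = 1: r = 5, s = 5 − 1·(-7) = 12, t = -12 − 1·17 = -29  (check: 723·12 + 299·(-29) = 5)
  q = 4: r = 2, s = -7 − 4·12 = -55, t = 17 − 4·(-29) = 133  (check: 723·(-55) + 299·133 = 2)
  q = 2: r = 1, s = 12 − 2·(-55) = 122, t = -29 − 2·133 = -295  (check: 723·122 + 299·(-295) = 1)
The row with r = 1 (the gcd) gives the Bezout coefficients s = 122, t = -295.
Result: 723 · (122) + 299 · (-295) = 1.

gcd(723, 299) = 1; s = 122, t = -295 (check: 723·122 + 299·(-295) = 1).


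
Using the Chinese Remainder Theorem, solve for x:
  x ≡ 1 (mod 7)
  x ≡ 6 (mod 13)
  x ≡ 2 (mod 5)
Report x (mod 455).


Moduli 7, 13, 5 are pairwise coprime; by CRT there is a unique solution modulo M = 7 · 13 · 5 = 455.
Solve pairwise, accumulating the modulus:
  Start with x ≡ 1 (mod 7).
  Combine with x ≡ 6 (mod 13): since gcd(7, 13) = 1, we get a unique residue mod 91.
    Write x = 1 + 7·t and substitute into x ≡ 6 (mod 13): 7·t ≡ 6 − 1 = 5 (mod 13).
    The inverse of 7 mod 13 is 2 (since 7·2 = 14 = 1·13 + 1), so t ≡ 2·5 = 10 ≡ 10 (mod 13).
    Then x = 1 + 7·10 = 71, valid modulo lcm(7, 13) = 91: x ≡ 71 (mod 91).
  Combine with x ≡ 2 (mod 5): since gcd(91, 5) = 1, we get a unique residue mod 455.
    Write x = 71 + 91·t and substitute into x ≡ 2 (mod 5): 91·t ≡ 2 − 71 = -69 (mod 5).
    Reduce coefficients mod 5: 1·t ≡ 1 (mod 5).
    So t ≡ 1 (mod 5).
    Then x = 71 + 91·1 = 162, valid modulo lcm(91, 5) = 455: x ≡ 162 (mod 455).
Verify: 162 mod 7 = 1 ✓, 162 mod 13 = 6 ✓, 162 mod 5 = 2 ✓.

x ≡ 162 (mod 455).


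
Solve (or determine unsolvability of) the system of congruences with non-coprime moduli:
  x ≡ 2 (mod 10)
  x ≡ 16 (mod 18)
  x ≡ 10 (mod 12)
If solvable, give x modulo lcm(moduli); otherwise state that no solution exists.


Moduli 10, 18, 12 are not pairwise coprime, so CRT works modulo lcm(m_i) when all pairwise compatibility conditions hold.
Pairwise compatibility: gcd(m_i, m_j) must divide a_i - a_j for every pair.
Merge one congruence at a time:
  Start: x ≡ 2 (mod 10).
  Combine with x ≡ 16 (mod 18): gcd(10, 18) = 2; 16 - 2 = 14, which IS divisible by 2, so compatible.
    Write x = 2 + 10·t and substitute into x ≡ 16 (mod 18): 10·t ≡ 16 − 2 = 14 (mod 18).
    Divide the congruence (and modulus) by g = 2: 5·t ≡ 7 (mod 9).
    The inverse of 5 mod 9 is 2 (since 5·2 = 10 = 1·9 + 1), so t ≡ 2·7 = 14 ≡ 5 (mod 9).
    Then x = 2 + 10·5 = 52, valid modulo lcm(10, 18) = 90: x ≡ 52 (mod 90).
  Combine with x ≡ 10 (mod 12): gcd(90, 12) = 6; 10 - 52 = -42, which IS divisible by 6, so compatible.
    Write x = 52 + 90·t and substitute into x ≡ 10 (mod 12): 90·t ≡ 10 − 52 = -42 (mod 12).
    Divide the congruence (and modulus) by g = 6: 15·t ≡ -7 (mod 2).
    Reduce coefficients mod 2: 1·t ≡ 1 (mod 2).
    So t ≡ 1 (mod 2).
    Then x = 52 + 90·1 = 142, valid modulo lcm(90, 12) = 180: x ≡ 142 (mod 180).
Verify: 142 mod 10 = 2, 142 mod 18 = 16, 142 mod 12 = 10.

x ≡ 142 (mod 180).


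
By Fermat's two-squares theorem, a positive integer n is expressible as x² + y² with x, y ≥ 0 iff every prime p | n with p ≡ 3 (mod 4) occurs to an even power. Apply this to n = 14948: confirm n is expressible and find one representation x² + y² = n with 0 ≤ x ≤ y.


Step 1: Factor n = 14948 = 2^2 · 37 · 101.
Step 2: Check the mod-4 condition on each prime factor: 2 = 2 (special); 37 ≡ 1 (mod 4), exponent 1; 101 ≡ 1 (mod 4), exponent 1.
All primes ≡ 3 (mod 4) appear to even exponent (or don't appear), so by the two-squares theorem n IS expressible as a sum of two squares.
Step 3: Build a representation. Group n = k² · m with k = 2 and m = 37 · 101 = 3737 (a product of primes ≡ 1 (mod 4)); a representation of m scales to one of n via (k·x)² + (k·y)² = k²(x² + y²). Each prime p ≡ 1 (mod 4) is itself a sum of two squares; find a² by testing p − a² for a perfect square:
  37: 37 − 1² = 36 = 6² ⇒ 37 = 1² + 6².
  101: 101 − 1² = 100 = 10² ⇒ 101 = 1² + 10².
  Combine using the Brahmagupta–Fibonacci identity (a² + b²)(c² + d²) = (ac − bd)² + (ad + bc)² = (ac + bd)² + (ad − bc)²:
  37 · 101 = 3737: from (1² + 6²)(1² + 10²), take (1·1 − 6·10, 1·10 + 6·1) = (1 − 60, 10 + 6) = (-59, 16); dropping signs (only squares matter) gives (59, 16); check 59² + 16² = 3481 + 256 = 3737 ✓.
  Scale by k = 2: (2·59, 2·16) = (118, 32).
Step 4: Order so x ≤ y and verify: 32² + 118² = 1024 + 13924 = 14948 = n. ✓

n = 14948 = 32² + 118² (one valid representation with x ≤ y).


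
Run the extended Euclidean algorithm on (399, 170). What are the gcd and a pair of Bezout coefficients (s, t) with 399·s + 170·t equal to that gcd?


Euclidean algorithm on (399, 170) — divide until remainder is 0:
  399 = 2 · 170 + 59
  170 = 2 · 59 + 52
  59 = 1 · 52 + 7
  52 = 7 · 7 + 3
  7 = 2 · 3 + 1
  3 = 3 · 1 + 0
gcd(399, 170) = 1.
Track Bezout coefficients alongside the remainders: start with r₀ = 399 = a·1 + b·0 (s = 1, t = 0) and r₁ = 170 = a·0 + b·1 (s = 0, t = 1); each new remainder r_{k+1} = r_{k-1} − q_k·r_k inherits s_{k+1} = s_{k-1} − q_k·s_k, t_{k+1} = t_{k-1} − q_k·t_k, so r_k = a·s_k + b·t_k at every step:
  q = 2: r = 59, s = 1 − 2·0 = 1, t = 0 − 2·1 = -2  (check: 399·1 + 170·(-2) = 59)
  q = 2: r = 52, s = 0 − 2·1 = -2, t = 1 − 2·(-2) = 5  (check: 399·(-2) + 170·5 = 52)
  q = 1: r = 7, s = 1 − 1·(-2) = 3, t = -2 − 1·5 = -7  (check: 399·3 + 170·(-7) = 7)
  q = 7: r = 3, s = -2 − 7·3 = -23, t = 5 − 7·(-7) = 54  (check: 399·(-23) + 170·54 = 3)
  q = 2: r = 1, s = 3 − 2·(-23) = 49, t = -7 − 2·54 = -115  (check: 399·49 + 170·(-115) = 1)
The row with r = 1 (the gcd) gives the Bezout coefficients s = 49, t = -115.
Result: 399 · (49) + 170 · (-115) = 1.

gcd(399, 170) = 1; s = 49, t = -115 (check: 399·49 + 170·(-115) = 1).


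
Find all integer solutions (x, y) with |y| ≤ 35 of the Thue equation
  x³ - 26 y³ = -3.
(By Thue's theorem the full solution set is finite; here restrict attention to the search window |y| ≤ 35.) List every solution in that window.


The equation is x³ - 26y³ = -3. For fixed y, x³ = 26·y³ − 3, so a solution requires the RHS to be a perfect cube.
Strategy: iterate y from -35 to 35, compute RHS = 26·y³ − 3, and check whether it is a (positive or negative) perfect cube.
Check small values of y:
  y = 0: RHS = -3 is not a perfect cube.
  y = 1: RHS = 23 is not a perfect cube.
  y = -1: RHS = -29 is not a perfect cube.
  y = 2: RHS = 205 is not a perfect cube.
  y = -2: RHS = -211 is not a perfect cube.
  y = 3: RHS = 699 is not a perfect cube.
  y = -3: RHS = -705 is not a perfect cube.
Continuing the search up to |y| = 35 finds no solutions either.
No (x, y) in the scanned range satisfies the equation.

No integer solutions with |y| ≤ 35.


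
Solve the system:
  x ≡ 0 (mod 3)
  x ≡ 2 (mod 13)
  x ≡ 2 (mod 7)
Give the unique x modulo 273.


Moduli 3, 13, 7 are pairwise coprime; by CRT there is a unique solution modulo M = 3 · 13 · 7 = 273.
Solve pairwise, accumulating the modulus:
  Start with x ≡ 0 (mod 3).
  Combine with x ≡ 2 (mod 13): since gcd(3, 13) = 1, we get a unique residue mod 39.
    Write x = 0 + 3·t and substitute into x ≡ 2 (mod 13): 3·t ≡ 2 − 0 = 2 (mod 13).
    The inverse of 3 mod 13 is 9 (since 3·9 = 27 = 2·13 + 1), so t ≡ 9·2 = 18 ≡ 5 (mod 13).
    Then x = 0 + 3·5 = 15, valid modulo lcm(3, 13) = 39: x ≡ 15 (mod 39).
  Combine with x ≡ 2 (mod 7): since gcd(39, 7) = 1, we get a unique residue mod 273.
    Write x = 15 + 39·t and substitute into x ≡ 2 (mod 7): 39·t ≡ 2 − 15 = -13 (mod 7).
    Reduce coefficients mod 7: 4·t ≡ 1 (mod 7).
    The inverse of 4 mod 7 is 2 (since 4·2 = 8 = 1·7 + 1), so t ≡ 2·1 = 2 ≡ 2 (mod 7).
    Then x = 15 + 39·2 = 93, valid modulo lcm(39, 7) = 273: x ≡ 93 (mod 273).
Verify: 93 mod 3 = 0 ✓, 93 mod 13 = 2 ✓, 93 mod 7 = 2 ✓.

x ≡ 93 (mod 273).


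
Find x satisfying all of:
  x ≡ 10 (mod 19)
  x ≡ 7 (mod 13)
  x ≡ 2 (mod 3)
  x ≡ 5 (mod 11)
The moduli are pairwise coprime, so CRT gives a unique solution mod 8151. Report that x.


Product of moduli M = 19 · 13 · 3 · 11 = 8151.
Merge one congruence at a time:
  Start: x ≡ 10 (mod 19).
  Combine with x ≡ 7 (mod 13); new modulus lcm = 247.
    Write x = 10 + 19·t and substitute into x ≡ 7 (mod 13): 19·t ≡ 7 − 10 = -3 (mod 13).
    Reduce coefficients mod 13: 6·t ≡ 10 (mod 13).
    The inverse of 6 mod 13 is 11 (since 6·11 = 66 = 5·13 + 1), so t ≡ 11·10 = 110 ≡ 6 (mod 13).
    Then x = 10 + 19·6 = 124, valid modulo lcm(19, 13) = 247: x ≡ 124 (mod 247).
  Combine with x ≡ 2 (mod 3); new modulus lcm = 741.
    Write x = 124 + 247·t and substitute into x ≡ 2 (mod 3): 247·t ≡ 2 − 124 = -122 (mod 3).
    Reduce coefficients mod 3: 1·t ≡ 1 (mod 3).
    So t ≡ 1 (mod 3).
    Then x = 124 + 247·1 = 371, valid modulo lcm(247, 3) = 741: x ≡ 371 (mod 741).
  Combine with x ≡ 5 (mod 11); new modulus lcm = 8151.
    Write x = 371 + 741·t and substitute into x ≡ 5 (mod 11): 741·t ≡ 5 − 371 = -366 (mod 11).
    Reduce coefficients mod 11: 4·t ≡ 8 (mod 11).
    The inverse of 4 mod 11 is 3 (since 4·3 = 12 = 1·11 + 1), so t ≡ 3·8 = 24 ≡ 2 (mod 11).
    Then x = 371 + 741·2 = 1853, valid modulo lcm(741, 11) = 8151: x ≡ 1853 (mod 8151).
Verify against each original: 1853 mod 19 = 10, 1853 mod 13 = 7, 1853 mod 3 = 2, 1853 mod 11 = 5.

x ≡ 1853 (mod 8151).


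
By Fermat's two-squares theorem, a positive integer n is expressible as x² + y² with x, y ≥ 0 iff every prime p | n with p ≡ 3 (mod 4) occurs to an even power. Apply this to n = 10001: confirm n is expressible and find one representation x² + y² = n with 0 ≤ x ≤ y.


Step 1: Factor n = 10001 = 73 · 137.
Step 2: Check the mod-4 condition on each prime factor: 73 ≡ 1 (mod 4), exponent 1; 137 ≡ 1 (mod 4), exponent 1.
All primes ≡ 3 (mod 4) appear to even exponent (or don't appear), so by the two-squares theorem n IS expressible as a sum of two squares.
Step 3: Build a representation. Here n = 73 · 137 is a product of primes ≡ 1 (mod 4). Each prime p ≡ 1 (mod 4) is itself a sum of two squares; find a² by testing p − a² for a perfect square:
  73: 73 − 1² = 72, 73 − 2² = 69, 73 − 3² = 64 = 8² ⇒ 73 = 3² + 8².
  137: 137 − 1² = 136, 137 − 2² = 133, 137 − 3² = 128, 137 − 4² = 121 = 11² ⇒ 137 = 4² + 11².
  Combine using the Brahmagupta–Fibonacci identity (a² + b²)(c² + d²) = (ac − bd)² + (ad + bc)² = (ac + bd)² + (ad − bc)²:
  73 · 137 = 10001: from (3² + 8²)(4² + 11²), take (3·4 − 8·11, 3·11 + 8·4) = (12 − 88, 33 + 32) = (-76, 65); dropping signs (only squares matter) gives (76, 65); check 76² + 65² = 5776 + 4225 = 10001 ✓.
Step 4: Order so x ≤ y and verify: 65² + 76² = 4225 + 5776 = 10001 = n. ✓

n = 10001 = 65² + 76² (one valid representation with x ≤ y).


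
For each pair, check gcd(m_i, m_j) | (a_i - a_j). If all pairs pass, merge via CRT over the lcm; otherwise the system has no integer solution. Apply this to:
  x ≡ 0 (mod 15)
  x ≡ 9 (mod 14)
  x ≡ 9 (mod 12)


Moduli 15, 14, 12 are not pairwise coprime, so CRT works modulo lcm(m_i) when all pairwise compatibility conditions hold.
Pairwise compatibility: gcd(m_i, m_j) must divide a_i - a_j for every pair.
Merge one congruence at a time:
  Start: x ≡ 0 (mod 15).
  Combine with x ≡ 9 (mod 14): gcd(15, 14) = 1; 9 - 0 = 9, which IS divisible by 1, so compatible.
    Write x = 0 + 15·t and substitute into x ≡ 9 (mod 14): 15·t ≡ 9 − 0 = 9 (mod 14).
    Reduce coefficients mod 14: 1·t ≡ 9 (mod 14).
    So t ≡ 9 (mod 14).
    Then x = 0 + 15·9 = 135, valid modulo lcm(15, 14) = 210: x ≡ 135 (mod 210).
  Combine with x ≡ 9 (mod 12): gcd(210, 12) = 6; 9 - 135 = -126, which IS divisible by 6, so compatible.
    Write x = 135 + 210·t and substitute into x ≡ 9 (mod 12): 210·t ≡ 9 − 135 = -126 (mod 12).
    Divide the congruence (and modulus) by g = 6: 35·t ≡ -21 (mod 2).
    Reduce coefficients mod 2: 1·t ≡ 1 (mod 2).
    So t ≡ 1 (mod 2).
    Then x = 135 + 210·1 = 345, valid modulo lcm(210, 12) = 420: x ≡ 345 (mod 420).
Verify: 345 mod 15 = 0, 345 mod 14 = 9, 345 mod 12 = 9.

x ≡ 345 (mod 420).


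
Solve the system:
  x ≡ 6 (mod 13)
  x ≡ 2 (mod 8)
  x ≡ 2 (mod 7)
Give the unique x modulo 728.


Moduli 13, 8, 7 are pairwise coprime; by CRT there is a unique solution modulo M = 13 · 8 · 7 = 728.
Solve pairwise, accumulating the modulus:
  Start with x ≡ 6 (mod 13).
  Combine with x ≡ 2 (mod 8): since gcd(13, 8) = 1, we get a unique residue mod 104.
    Write x = 6 + 13·t and substitute into x ≡ 2 (mod 8): 13·t ≡ 2 − 6 = -4 (mod 8).
    Reduce coefficients mod 8: 5·t ≡ 4 (mod 8).
    The inverse of 5 mod 8 is 5 (since 5·5 = 25 = 3·8 + 1), so t ≡ 5·4 = 20 ≡ 4 (mod 8).
    Then x = 6 + 13·4 = 58, valid modulo lcm(13, 8) = 104: x ≡ 58 (mod 104).
  Combine with x ≡ 2 (mod 7): since gcd(104, 7) = 1, we get a unique residue mod 728.
    Write x = 58 + 104·t and substitute into x ≡ 2 (mod 7): 104·t ≡ 2 − 58 = -56 (mod 7).
    Reduce coefficients mod 7: 6·t ≡ 0 (mod 7).
    The inverse of 6 mod 7 is 6 (since 6·6 = 36 = 5·7 + 1), so t ≡ 6·0 = 0 ≡ 0 (mod 7).
    Then x = 58 + 104·0 = 58, valid modulo lcm(104, 7) = 728: x ≡ 58 (mod 728).
Verify: 58 mod 13 = 6 ✓, 58 mod 8 = 2 ✓, 58 mod 7 = 2 ✓.

x ≡ 58 (mod 728).


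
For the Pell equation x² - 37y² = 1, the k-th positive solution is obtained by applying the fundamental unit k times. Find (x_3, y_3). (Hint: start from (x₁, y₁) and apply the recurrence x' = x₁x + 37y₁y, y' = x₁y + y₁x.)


Step 1: Find the fundamental solution (x₁, y₁) of x² - 37y² = 1.
  Expand √37 as a continued fraction. a₀ = ⌊√37⌋ = 6; iterate m_{k+1} = d_k·a_k − m_k, d_{k+1} = (37 − m_{k+1}²)/d_k, a_{k+1} = ⌊(a₀ + m_{k+1})/d_{k+1}⌋ (starting m₀ = 0, d₀ = 1), with convergents p_k = a_k·p_{k-1} + p_{k-2}, q_k = a_k·q_{k-1} + q_{k-2} (p₋₁ = 1, q₋₁ = 0):
  k = 0: a₀ = 6; p₀/q₀ = 6/1; p₀² − 37·q₀² = 36 − 37 = -1.
  k = 1: m = 6, d = 1, a = ⌊(6 + 6)/1⌋ = 12; p/q = (12·6 + 1)/(12·1 + 0) = 73/12; p² − 37·q² = 5329 − 5328 = 1.
  The first convergent with p² − 37·q² = 1 gives the fundamental solution (x₁, y₁) = (73, 12).
Step 2: Apply the recurrence (x_{n+1}, y_{n+1}) = (x₁x_n + 37y₁y_n, x₁y_n + y₁x_n) repeatedly.
  From (x_1, y_1) = (73, 12): x_2 = 73·73 + 37·12·12 = 10657; y_2 = 73·12 + 12·73 = 1752.
  From (x_2, y_2) = (10657, 1752): x_3 = 73·10657 + 37·12·1752 = 1555849; y_3 = 73·1752 + 12·10657 = 255780.
Step 3: Verify x_3² - 37·y_3² = 2420666110801 - 2420666110800 = 1 (should be 1). ✓

(x_1, y_1) = (73, 12); (x_3, y_3) = (1555849, 255780).


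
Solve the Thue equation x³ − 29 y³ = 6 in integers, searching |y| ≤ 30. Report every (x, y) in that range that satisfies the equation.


The equation is x³ - 29y³ = 6. For fixed y, x³ = 29·y³ + 6, so a solution requires the RHS to be a perfect cube.
Strategy: iterate y from -30 to 30, compute RHS = 29·y³ + 6, and check whether it is a (positive or negative) perfect cube.
Check small values of y:
  y = 0: RHS = 6 is not a perfect cube.
  y = 1: RHS = 35 is not a perfect cube.
  y = -1: RHS = -23 is not a perfect cube.
  y = 2: RHS = 238 is not a perfect cube.
  y = -2: RHS = -226 is not a perfect cube.
  y = 3: RHS = 789 is not a perfect cube.
  y = -3: RHS = -777 is not a perfect cube.
Continuing the search up to |y| = 30 finds no solutions either.
No (x, y) in the scanned range satisfies the equation.

No integer solutions with |y| ≤ 30.


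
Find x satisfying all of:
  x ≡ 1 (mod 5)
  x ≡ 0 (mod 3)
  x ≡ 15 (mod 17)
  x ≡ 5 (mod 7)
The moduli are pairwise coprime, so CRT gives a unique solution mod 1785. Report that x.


Product of moduli M = 5 · 3 · 17 · 7 = 1785.
Merge one congruence at a time:
  Start: x ≡ 1 (mod 5).
  Combine with x ≡ 0 (mod 3); new modulus lcm = 15.
    Write x = 1 + 5·t and substitute into x ≡ 0 (mod 3): 5·t ≡ 0 − 1 = -1 (mod 3).
    Reduce coefficients mod 3: 2·t ≡ 2 (mod 3).
    The inverse of 2 mod 3 is 2 (since 2·2 = 4 = 1·3 + 1), so t ≡ 2·2 = 4 ≡ 1 (mod 3).
    Then x = 1 + 5·1 = 6, valid modulo lcm(5, 3) = 15: x ≡ 6 (mod 15).
  Combine with x ≡ 15 (mod 17); new modulus lcm = 255.
    Write x = 6 + 15·t and substitute into x ≡ 15 (mod 17): 15·t ≡ 15 − 6 = 9 (mod 17).
    The inverse of 15 mod 17 is 8 (since 15·8 = 120 = 7·17 + 1), so t ≡ 8·9 = 72 ≡ 4 (mod 17).
    Then x = 6 + 15·4 = 66, valid modulo lcm(15, 17) = 255: x ≡ 66 (mod 255).
  Combine with x ≡ 5 (mod 7); new modulus lcm = 1785.
    Write x = 66 + 255·t and substitute into x ≡ 5 (mod 7): 255·t ≡ 5 − 66 = -61 (mod 7).
    Reduce coefficients mod 7: 3·t ≡ 2 (mod 7).
    The inverse of 3 mod 7 is 5 (since 3·5 = 15 = 2·7 + 1), so t ≡ 5·2 = 10 ≡ 3 (mod 7).
    Then x = 66 + 255·3 = 831, valid modulo lcm(255, 7) = 1785: x ≡ 831 (mod 1785).
Verify against each original: 831 mod 5 = 1, 831 mod 3 = 0, 831 mod 17 = 15, 831 mod 7 = 5.

x ≡ 831 (mod 1785).


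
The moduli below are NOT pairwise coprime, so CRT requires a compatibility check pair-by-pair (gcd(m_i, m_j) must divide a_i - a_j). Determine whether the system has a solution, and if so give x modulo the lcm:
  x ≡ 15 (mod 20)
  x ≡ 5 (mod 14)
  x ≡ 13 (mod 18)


Moduli 20, 14, 18 are not pairwise coprime, so CRT works modulo lcm(m_i) when all pairwise compatibility conditions hold.
Pairwise compatibility: gcd(m_i, m_j) must divide a_i - a_j for every pair.
Merge one congruence at a time:
  Start: x ≡ 15 (mod 20).
  Combine with x ≡ 5 (mod 14): gcd(20, 14) = 2; 5 - 15 = -10, which IS divisible by 2, so compatible.
    Write x = 15 + 20·t and substitute into x ≡ 5 (mod 14): 20·t ≡ 5 − 15 = -10 (mod 14).
    Divide the congruence (and modulus) by g = 2: 10·t ≡ -5 (mod 7).
    Reduce coefficients mod 7: 3·t ≡ 2 (mod 7).
    The inverse of 3 mod 7 is 5 (since 3·5 = 15 = 2·7 + 1), so t ≡ 5·2 = 10 ≡ 3 (mod 7).
    Then x = 15 + 20·3 = 75, valid modulo lcm(20, 14) = 140: x ≡ 75 (mod 140).
  Combine with x ≡ 13 (mod 18): gcd(140, 18) = 2; 13 - 75 = -62, which IS divisible by 2, so compatible.
    Write x = 75 + 140·t and substitute into x ≡ 13 (mod 18): 140·t ≡ 13 − 75 = -62 (mod 18).
    Divide the congruence (and modulus) by g = 2: 70·t ≡ -31 (mod 9).
    Reduce coefficients mod 9: 7·t ≡ 5 (mod 9).
    The inverse of 7 mod 9 is 4 (since 7·4 = 28 = 3·9 + 1), so t ≡ 4·5 = 20 ≡ 2 (mod 9).
    Then x = 75 + 140·2 = 355, valid modulo lcm(140, 18) = 1260: x ≡ 355 (mod 1260).
Verify: 355 mod 20 = 15, 355 mod 14 = 5, 355 mod 18 = 13.

x ≡ 355 (mod 1260).


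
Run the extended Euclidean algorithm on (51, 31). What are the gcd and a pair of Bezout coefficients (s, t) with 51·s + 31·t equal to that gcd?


Euclidean algorithm on (51, 31) — divide until remainder is 0:
  51 = 1 · 31 + 20
  31 = 1 · 20 + 11
  20 = 1 · 11 + 9
  11 = 1 · 9 + 2
  9 = 4 · 2 + 1
  2 = 2 · 1 + 0
gcd(51, 31) = 1.
Track Bezout coefficients alongside the remainders: start with r₀ = 51 = a·1 + b·0 (s = 1, t = 0) and r₁ = 31 = a·0 + b·1 (s = 0, t = 1); each new remainder r_{k+1} = r_{k-1} − q_k·r_k inherits s_{k+1} = s_{k-1} − q_k·s_k, t_{k+1} = t_{k-1} − q_k·t_k, so r_k = a·s_k + b·t_k at every step:
  q = 1: r = 20, s = 1 − 1·0 = 1, t = 0 − 1·1 = -1  (check: 51·1 + 31·(-1) = 20)
  q = 1: r = 11, s = 0 − 1·1 = -1, t = 1 − 1·(-1) = 2  (check: 51·(-1) + 31·2 = 11)
  q = 1: r = 9, s = 1 − 1·(-1) = 2, t = -1 − 1·2 = -3  (check: 51·2 + 31·(-3) = 9)
  q = 1: r = 2, s = -1 − 1·2 = -3, t = 2 − 1·(-3) = 5  (check: 51·(-3) + 31·5 = 2)
  q = 4: r = 1, s = 2 − 4·(-3) = 14, t = -3 − 4·5 = -23  (check: 51·14 + 31·(-23) = 1)
The row with r = 1 (the gcd) gives the Bezout coefficients s = 14, t = -23.
Result: 51 · (14) + 31 · (-23) = 1.

gcd(51, 31) = 1; s = 14, t = -23 (check: 51·14 + 31·(-23) = 1).


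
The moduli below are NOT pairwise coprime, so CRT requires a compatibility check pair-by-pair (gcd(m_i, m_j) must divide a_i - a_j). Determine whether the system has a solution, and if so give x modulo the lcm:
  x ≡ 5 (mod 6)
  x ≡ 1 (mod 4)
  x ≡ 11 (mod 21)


Moduli 6, 4, 21 are not pairwise coprime, so CRT works modulo lcm(m_i) when all pairwise compatibility conditions hold.
Pairwise compatibility: gcd(m_i, m_j) must divide a_i - a_j for every pair.
Merge one congruence at a time:
  Start: x ≡ 5 (mod 6).
  Combine with x ≡ 1 (mod 4): gcd(6, 4) = 2; 1 - 5 = -4, which IS divisible by 2, so compatible.
    Write x = 5 + 6·t and substitute into x ≡ 1 (mod 4): 6·t ≡ 1 − 5 = -4 (mod 4).
    Divide the congruence (and modulus) by g = 2: 3·t ≡ -2 (mod 2).
    Reduce coefficients mod 2: 1·t ≡ 0 (mod 2).
    So t ≡ 0 (mod 2).
    Then x = 5 + 6·0 = 5, valid modulo lcm(6, 4) = 12: x ≡ 5 (mod 12).
  Combine with x ≡ 11 (mod 21): gcd(12, 21) = 3; 11 - 5 = 6, which IS divisible by 3, so compatible.
    Write x = 5 + 12·t and substitute into x ≡ 11 (mod 21): 12·t ≡ 11 − 5 = 6 (mod 21).
    Divide the congruence (and modulus) by g = 3: 4·t ≡ 2 (mod 7).
    The inverse of 4 mod 7 is 2 (since 4·2 = 8 = 1·7 + 1), so t ≡ 2·2 = 4 ≡ 4 (mod 7).
    Then x = 5 + 12·4 = 53, valid modulo lcm(12, 21) = 84: x ≡ 53 (mod 84).
Verify: 53 mod 6 = 5, 53 mod 4 = 1, 53 mod 21 = 11.

x ≡ 53 (mod 84).


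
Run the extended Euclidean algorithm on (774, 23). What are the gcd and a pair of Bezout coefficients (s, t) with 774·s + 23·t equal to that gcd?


Euclidean algorithm on (774, 23) — divide until remainder is 0:
  774 = 33 · 23 + 15
  23 = 1 · 15 + 8
  15 = 1 · 8 + 7
  8 = 1 · 7 + 1
  7 = 7 · 1 + 0
gcd(774, 23) = 1.
Track Bezout coefficients alongside the remainders: start with r₀ = 774 = a·1 + b·0 (s = 1, t = 0) and r₁ = 23 = a·0 + b·1 (s = 0, t = 1); each new remainder r_{k+1} = r_{k-1} − q_k·r_k inherits s_{k+1} = s_{k-1} − q_k·s_k, t_{k+1} = t_{k-1} − q_k·t_k, so r_k = a·s_k + b·t_k at every step:
  q = 33: r = 15, s = 1 − 33·0 = 1, t = 0 − 33·1 = -33  (check: 774·1 + 23·(-33) = 15)
  q = 1: r = 8, s = 0 − 1·1 = -1, t = 1 − 1·(-33) = 34  (check: 774·(-1) + 23·34 = 8)
  q = 1: r = 7, s = 1 − 1·(-1) = 2, t = -33 − 1·34 = -67  (check: 774·2 + 23·(-67) = 7)
  q = 1: r = 1, s = -1 − 1·2 = -3, t = 34 − 1·(-67) = 101  (check: 774·(-3) + 23·101 = 1)
The row with r = 1 (the gcd) gives the Bezout coefficients s = -3, t = 101.
Result: 774 · (-3) + 23 · (101) = 1.

gcd(774, 23) = 1; s = -3, t = 101 (check: 774·(-3) + 23·101 = 1).


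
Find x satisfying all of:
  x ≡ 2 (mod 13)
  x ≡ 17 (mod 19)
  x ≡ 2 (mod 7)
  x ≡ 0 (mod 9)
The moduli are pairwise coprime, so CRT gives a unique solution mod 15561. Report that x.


Product of moduli M = 13 · 19 · 7 · 9 = 15561.
Merge one congruence at a time:
  Start: x ≡ 2 (mod 13).
  Combine with x ≡ 17 (mod 19); new modulus lcm = 247.
    Write x = 2 + 13·t and substitute into x ≡ 17 (mod 19): 13·t ≡ 17 − 2 = 15 (mod 19).
    The inverse of 13 mod 19 is 3 (since 13·3 = 39 = 2·19 + 1), so t ≡ 3·15 = 45 ≡ 7 (mod 19).
    Then x = 2 + 13·7 = 93, valid modulo lcm(13, 19) = 247: x ≡ 93 (mod 247).
  Combine with x ≡ 2 (mod 7); new modulus lcm = 1729.
    Write x = 93 + 247·t and substitute into x ≡ 2 (mod 7): 247·t ≡ 2 − 93 = -91 (mod 7).
    Reduce coefficients mod 7: 2·t ≡ 0 (mod 7).
    The inverse of 2 mod 7 is 4 (since 2·4 = 8 = 1·7 + 1), so t ≡ 4·0 = 0 ≡ 0 (mod 7).
    Then x = 93 + 247·0 = 93, valid modulo lcm(247, 7) = 1729: x ≡ 93 (mod 1729).
  Combine with x ≡ 0 (mod 9); new modulus lcm = 15561.
    Write x = 93 + 1729·t and substitute into x ≡ 0 (mod 9): 1729·t ≡ 0 − 93 = -93 (mod 9).
    Reduce coefficients mod 9: 1·t ≡ 6 (mod 9).
    So t ≡ 6 (mod 9).
    Then x = 93 + 1729·6 = 10467, valid modulo lcm(1729, 9) = 15561: x ≡ 10467 (mod 15561).
Verify against each original: 10467 mod 13 = 2, 10467 mod 19 = 17, 10467 mod 7 = 2, 10467 mod 9 = 0.

x ≡ 10467 (mod 15561).


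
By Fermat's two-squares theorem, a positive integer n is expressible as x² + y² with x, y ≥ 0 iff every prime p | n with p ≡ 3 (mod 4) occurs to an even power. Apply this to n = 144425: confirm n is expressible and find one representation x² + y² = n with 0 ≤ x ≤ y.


Step 1: Factor n = 144425 = 5^2 · 53 · 109.
Step 2: Check the mod-4 condition on each prime factor: 5 ≡ 1 (mod 4), exponent 2; 53 ≡ 1 (mod 4), exponent 1; 109 ≡ 1 (mod 4), exponent 1.
All primes ≡ 3 (mod 4) appear to even exponent (or don't appear), so by the two-squares theorem n IS expressible as a sum of two squares.
Step 3: Build a representation. Group n = k² · m with k = 5 and m = 53 · 109 = 5777 (a product of primes ≡ 1 (mod 4)); a representation of m scales to one of n via (k·x)² + (k·y)² = k²(x² + y²). Each prime p ≡ 1 (mod 4) is itself a sum of two squares; find a² by testing p − a² for a perfect square:
  53: 53 − 1² = 52, 53 − 2² = 49 = 7² ⇒ 53 = 2² + 7².
  109: 109 − 1² = 108, 109 − 2² = 105, 109 − 3² = 100 = 10² ⇒ 109 = 3² + 10².
  Combine using the Brahmagupta–Fibonacci identity (a² + b²)(c² + d²) = (ac − bd)² + (ad + bc)² = (ac + bd)² + (ad − bc)²:
  53 · 109 = 5777: from (2² + 7²)(3² + 10²), take (2·3 − 7·10, 2·10 + 7·3) = (6 − 70, 20 + 21) = (-64, 41); dropping signs (only squares matter) gives (64, 41); check 64² + 41² = 4096 + 1681 = 5777 ✓.
  Scale by k = 5: (5·64, 5·41) = (320, 205).
Step 4: Order so x ≤ y and verify: 205² + 320² = 42025 + 102400 = 144425 = n. ✓

n = 144425 = 205² + 320² (one valid representation with x ≤ y).


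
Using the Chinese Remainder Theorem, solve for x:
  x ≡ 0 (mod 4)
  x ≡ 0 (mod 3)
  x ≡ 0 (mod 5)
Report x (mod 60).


Moduli 4, 3, 5 are pairwise coprime; by CRT there is a unique solution modulo M = 4 · 3 · 5 = 60.
Solve pairwise, accumulating the modulus:
  Start with x ≡ 0 (mod 4).
  Combine with x ≡ 0 (mod 3): since gcd(4, 3) = 1, we get a unique residue mod 12.
    Write x = 0 + 4·t and substitute into x ≡ 0 (mod 3): 4·t ≡ 0 − 0 = 0 (mod 3).
    Reduce coefficients mod 3: 1·t ≡ 0 (mod 3).
    So t ≡ 0 (mod 3).
    Then x = 0 + 4·0 = 0, valid modulo lcm(4, 3) = 12: x ≡ 0 (mod 12).
  Combine with x ≡ 0 (mod 5): since gcd(12, 5) = 1, we get a unique residue mod 60.
    Write x = 0 + 12·t and substitute into x ≡ 0 (mod 5): 12·t ≡ 0 − 0 = 0 (mod 5).
    Reduce coefficients mod 5: 2·t ≡ 0 (mod 5).
    The inverse of 2 mod 5 is 3 (since 2·3 = 6 = 1·5 + 1), so t ≡ 3·0 = 0 ≡ 0 (mod 5).
    Then x = 0 + 12·0 = 0, valid modulo lcm(12, 5) = 60: x ≡ 0 (mod 60).
Verify: 0 mod 4 = 0 ✓, 0 mod 3 = 0 ✓, 0 mod 5 = 0 ✓.

x ≡ 0 (mod 60).


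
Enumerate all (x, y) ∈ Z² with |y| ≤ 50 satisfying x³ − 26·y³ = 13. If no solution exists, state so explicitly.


The equation is x³ - 26y³ = 13. For fixed y, x³ = 26·y³ + 13, so a solution requires the RHS to be a perfect cube.
Strategy: iterate y from -50 to 50, compute RHS = 26·y³ + 13, and check whether it is a (positive or negative) perfect cube.
Check small values of y:
  y = 0: RHS = 13 is not a perfect cube.
  y = 1: RHS = 39 is not a perfect cube.
  y = -1: RHS = -13 is not a perfect cube.
  y = 2: RHS = 221 is not a perfect cube.
  y = -2: RHS = -195 is not a perfect cube.
  y = 3: RHS = 715 is not a perfect cube.
  y = -3: RHS = -689 is not a perfect cube.
Continuing the search up to |y| = 50 finds no solutions either.
No (x, y) in the scanned range satisfies the equation.

No integer solutions with |y| ≤ 50.


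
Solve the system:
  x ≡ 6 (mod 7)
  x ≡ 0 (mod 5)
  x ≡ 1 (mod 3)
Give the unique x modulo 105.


Moduli 7, 5, 3 are pairwise coprime; by CRT there is a unique solution modulo M = 7 · 5 · 3 = 105.
Solve pairwise, accumulating the modulus:
  Start with x ≡ 6 (mod 7).
  Combine with x ≡ 0 (mod 5): since gcd(7, 5) = 1, we get a unique residue mod 35.
    Write x = 6 + 7·t and substitute into x ≡ 0 (mod 5): 7·t ≡ 0 − 6 = -6 (mod 5).
    Reduce coefficients mod 5: 2·t ≡ 4 (mod 5).
    The inverse of 2 mod 5 is 3 (since 2·3 = 6 = 1·5 + 1), so t ≡ 3·4 = 12 ≡ 2 (mod 5).
    Then x = 6 + 7·2 = 20, valid modulo lcm(7, 5) = 35: x ≡ 20 (mod 35).
  Combine with x ≡ 1 (mod 3): since gcd(35, 3) = 1, we get a unique residue mod 105.
    Write x = 20 + 35·t and substitute into x ≡ 1 (mod 3): 35·t ≡ 1 − 20 = -19 (mod 3).
    Reduce coefficients mod 3: 2·t ≡ 2 (mod 3).
    The inverse of 2 mod 3 is 2 (since 2·2 = 4 = 1·3 + 1), so t ≡ 2·2 = 4 ≡ 1 (mod 3).
    Then x = 20 + 35·1 = 55, valid modulo lcm(35, 3) = 105: x ≡ 55 (mod 105).
Verify: 55 mod 7 = 6 ✓, 55 mod 5 = 0 ✓, 55 mod 3 = 1 ✓.

x ≡ 55 (mod 105).


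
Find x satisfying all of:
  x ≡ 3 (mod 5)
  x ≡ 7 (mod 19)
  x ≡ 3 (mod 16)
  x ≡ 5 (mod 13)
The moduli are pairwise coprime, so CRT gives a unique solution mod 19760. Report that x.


Product of moduli M = 5 · 19 · 16 · 13 = 19760.
Merge one congruence at a time:
  Start: x ≡ 3 (mod 5).
  Combine with x ≡ 7 (mod 19); new modulus lcm = 95.
    Write x = 3 + 5·t and substitute into x ≡ 7 (mod 19): 5·t ≡ 7 − 3 = 4 (mod 19).
    The inverse of 5 mod 19 is 4 (since 5·4 = 20 = 1·19 + 1), so t ≡ 4·4 = 16 ≡ 16 (mod 19).
    Then x = 3 + 5·16 = 83, valid modulo lcm(5, 19) = 95: x ≡ 83 (mod 95).
  Combine with x ≡ 3 (mod 16); new modulus lcm = 1520.
    Write x = 83 + 95·t and substitute into x ≡ 3 (mod 16): 95·t ≡ 3 − 83 = -80 (mod 16).
    Reduce coefficients mod 16: 15·t ≡ 0 (mod 16).
    The inverse of 15 mod 16 is 15 (since 15·15 = 225 = 14·16 + 1), so t ≡ 15·0 = 0 ≡ 0 (mod 16).
    Then x = 83 + 95·0 = 83, valid modulo lcm(95, 16) = 1520: x ≡ 83 (mod 1520).
  Combine with x ≡ 5 (mod 13); new modulus lcm = 19760.
    Write x = 83 + 1520·t and substitute into x ≡ 5 (mod 13): 1520·t ≡ 5 − 83 = -78 (mod 13).
    Reduce coefficients mod 13: 12·t ≡ 0 (mod 13).
    The inverse of 12 mod 13 is 12 (since 12·12 = 144 = 11·13 + 1), so t ≡ 12·0 = 0 ≡ 0 (mod 13).
    Then x = 83 + 1520·0 = 83, valid modulo lcm(1520, 13) = 19760: x ≡ 83 (mod 19760).
Verify against each original: 83 mod 5 = 3, 83 mod 19 = 7, 83 mod 16 = 3, 83 mod 13 = 5.

x ≡ 83 (mod 19760).


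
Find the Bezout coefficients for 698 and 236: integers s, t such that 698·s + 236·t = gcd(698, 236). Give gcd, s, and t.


Euclidean algorithm on (698, 236) — divide until remainder is 0:
  698 = 2 · 236 + 226
  236 = 1 · 226 + 10
  226 = 22 · 10 + 6
  10 = 1 · 6 + 4
  6 = 1 · 4 + 2
  4 = 2 · 2 + 0
gcd(698, 236) = 2.
Track Bezout coefficients alongside the remainders: start with r₀ = 698 = a·1 + b·0 (s = 1, t = 0) and r₁ = 236 = a·0 + b·1 (s = 0, t = 1); each new remainder r_{k+1} = r_{k-1} − q_k·r_k inherits s_{k+1} = s_{k-1} − q_k·s_k, t_{k+1} = t_{k-1} − q_k·t_k, so r_k = a·s_k + b·t_k at every step:
  q = 2: r = 226, s = 1 − 2·0 = 1, t = 0 − 2·1 = -2  (check: 698·1 + 236·(-2) = 226)
  q = 1: r = 10, s = 0 − 1·1 = -1, t = 1 − 1·(-2) = 3  (check: 698·(-1) + 236·3 = 10)
  q = 22: r = 6, s = 1 − 22·(-1) = 23, t = -2 − 22·3 = -68  (check: 698·23 + 236·(-68) = 6)
  q = 1: r = 4, s = -1 − 1·23 = -24, t = 3 − 1·(-68) = 71  (check: 698·(-24) + 236·71 = 4)
  q = 1: r = 2, s = 23 − 1·(-24) = 47, t = -68 − 1·71 = -139  (check: 698·47 + 236·(-139) = 2)
The row with r = 2 (the gcd) gives the Bezout coefficients s = 47, t = -139.
Result: 698 · (47) + 236 · (-139) = 2.

gcd(698, 236) = 2; s = 47, t = -139 (check: 698·47 + 236·(-139) = 2).


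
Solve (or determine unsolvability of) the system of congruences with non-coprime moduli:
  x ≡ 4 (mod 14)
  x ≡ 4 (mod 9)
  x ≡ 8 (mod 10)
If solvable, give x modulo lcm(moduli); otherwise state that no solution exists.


Moduli 14, 9, 10 are not pairwise coprime, so CRT works modulo lcm(m_i) when all pairwise compatibility conditions hold.
Pairwise compatibility: gcd(m_i, m_j) must divide a_i - a_j for every pair.
Merge one congruence at a time:
  Start: x ≡ 4 (mod 14).
  Combine with x ≡ 4 (mod 9): gcd(14, 9) = 1; 4 - 4 = 0, which IS divisible by 1, so compatible.
    Write x = 4 + 14·t and substitute into x ≡ 4 (mod 9): 14·t ≡ 4 − 4 = 0 (mod 9).
    Reduce coefficients mod 9: 5·t ≡ 0 (mod 9).
    The inverse of 5 mod 9 is 2 (since 5·2 = 10 = 1·9 + 1), so t ≡ 2·0 = 0 ≡ 0 (mod 9).
    Then x = 4 + 14·0 = 4, valid modulo lcm(14, 9) = 126: x ≡ 4 (mod 126).
  Combine with x ≡ 8 (mod 10): gcd(126, 10) = 2; 8 - 4 = 4, which IS divisible by 2, so compatible.
    Write x = 4 + 126·t and substitute into x ≡ 8 (mod 10): 126·t ≡ 8 − 4 = 4 (mod 10).
    Divide the congruence (and modulus) by g = 2: 63·t ≡ 2 (mod 5).
    Reduce coefficients mod 5: 3·t ≡ 2 (mod 5).
    The inverse of 3 mod 5 is 2 (since 3·2 = 6 = 1·5 + 1), so t ≡ 2·2 = 4 ≡ 4 (mod 5).
    Then x = 4 + 126·4 = 508, valid modulo lcm(126, 10) = 630: x ≡ 508 (mod 630).
Verify: 508 mod 14 = 4, 508 mod 9 = 4, 508 mod 10 = 8.

x ≡ 508 (mod 630).
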